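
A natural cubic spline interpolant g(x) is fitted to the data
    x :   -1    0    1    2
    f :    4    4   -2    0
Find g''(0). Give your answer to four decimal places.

Let σ_i = g''(x_i). Step sizes h_i = 1, 1, 1; slopes of the chords Δ_i = (y_(i+1) - y_i)/h_i = 0, -6, 2.
  1·σ_0 + 4·σ_1 + 1·σ_2 = 6(Δ_1 - Δ_0) = -36
  1·σ_1 + 4·σ_2 + 1·σ_3 = 6(Δ_2 - Δ_1) = 48
Natural end conditions: σ_0 = σ_3 = 0.
Hence σ_0 = 0, σ_1 = -64/5, σ_2 = 76/5, σ_3 = 0.

-12.8000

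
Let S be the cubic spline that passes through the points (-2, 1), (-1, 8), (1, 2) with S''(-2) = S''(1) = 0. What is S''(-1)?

With M_i denoting the second derivative at x_i, h_i = 1, 2, and Δ_i = (y_(i+1) − y_i)/h_i = 7, -3:
  1·M_0 + 6·M_1 + 2·M_2 = 6(Δ_1 - Δ_0) = -60
Natural end conditions: M_0 = M_2 = 0.
Forward elimination and back-substitution give M_0 = 0, M_1 = -10, M_2 = 0.

-10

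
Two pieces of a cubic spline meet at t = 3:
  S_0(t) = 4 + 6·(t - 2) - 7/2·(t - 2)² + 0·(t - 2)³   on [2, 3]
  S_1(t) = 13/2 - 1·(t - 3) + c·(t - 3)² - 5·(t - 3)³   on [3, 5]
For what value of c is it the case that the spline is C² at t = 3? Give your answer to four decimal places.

-3.5000

S_0''(t) = -7 + 0·(t - 2), so S_0''(3) = -7. On the right, S_1''(3) = 2c, so c = -7/2.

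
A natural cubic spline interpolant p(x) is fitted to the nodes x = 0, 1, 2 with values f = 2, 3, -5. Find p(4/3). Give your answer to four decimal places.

With m_i denoting the second derivative at x_i, h_i = 1, 1, and Δ_i = (y_(i+1) − y_i)/h_i = 1, -8:
  1·m_0 + 4·m_1 + 1·m_2 = 6(Δ_1 - Δ_0) = -54
Natural end conditions: m_0 = m_2 = 0.
Hence m_0 = 0, m_1 = -27/2, m_2 = 0.
On [1, 2], p(x) = 3 - 7/2·(x - 1) - 27/4·(x - 1)² + 9/4·(x - 1)³.
With (x - 1) = 1/3: p(4/3) = 7/6.

1.1667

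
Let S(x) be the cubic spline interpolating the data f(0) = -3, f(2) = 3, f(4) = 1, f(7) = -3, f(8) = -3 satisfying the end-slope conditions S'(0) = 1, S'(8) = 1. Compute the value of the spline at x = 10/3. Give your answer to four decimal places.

Write σ_i for S''(x_i). With h_i = 2, 2, 3, 1 and divided differences Δ_i = 3, -1, -4/3, 0, the continuity of S' gives the tridiagonal system
  2·σ_0 + 8·σ_1 + 2·σ_2 = 6(Δ_1 - Δ_0) = -24
  2·σ_1 + 10·σ_2 + 3·σ_3 = 6(Δ_2 - Δ_1) = -2
  3·σ_2 + 8·σ_3 + 1·σ_4 = 6(Δ_3 - Δ_2) = 8
Clamped end conditions give two more equations: 2h_0·σ_0 + h_0·σ_1 = 6(Δ_0 - S'(0)) = 12 and h_3·σ_3 + 2h_3·σ_4 = 6(S'(8) - Δ_3) = 6.
Solving: σ_0 = 47/9, σ_1 = -40/9, σ_2 = 5/9, σ_3 = 4/9, σ_4 = 25/9.
On [2, 4], S(x) = 3 + 16/9·(x - 2) - 20/9·(x - 2)² + 5/12·(x - 2)³.
With (x - 2) = 4/3: S(10/3) = 65/27.

2.4074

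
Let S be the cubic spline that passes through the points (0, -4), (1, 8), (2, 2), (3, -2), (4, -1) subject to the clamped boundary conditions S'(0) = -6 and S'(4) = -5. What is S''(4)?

-23

Write M_i for S''(x_i). With h_i = 1, 1, 1, 1 and divided differences Δ_i = 12, -6, -4, 1, the continuity of S' gives the tridiagonal system
  1·M_0 + 4·M_1 + 1·M_2 = 6(Δ_1 - Δ_0) = -108
  1·M_1 + 4·M_2 + 1·M_3 = 6(Δ_2 - Δ_1) = 12
  1·M_2 + 4·M_3 + 1·M_4 = 6(Δ_3 - Δ_2) = 30
Clamped end conditions give two more equations: 2h_0·M_0 + h_0·M_1 = 6(Δ_0 - S'(0)) = 108 and h_3·M_3 + 2h_3·M_4 = 6(S'(4) - Δ_3) = -36.
Solving the tridiagonal system: M_0 = 79, M_1 = -50, M_2 = 13, M_3 = 10, M_4 = -23.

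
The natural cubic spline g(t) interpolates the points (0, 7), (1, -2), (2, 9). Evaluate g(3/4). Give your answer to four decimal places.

-1.3906

Let σ_i = g''(x_i). Step sizes h_i = 1, 1; slopes of the chords Δ_i = (y_(i+1) - y_i)/h_i = -9, 11.
  1·σ_0 + 4·σ_1 + 1·σ_2 = 6(Δ_1 - Δ_0) = 120
Natural end conditions: σ_0 = σ_2 = 0.
Forward elimination and back-substitution give σ_0 = 0, σ_1 = 30, σ_2 = 0.
On [0, 1], g(t) = 7 - 14·t + 0·t² + 5·t³.
With t = 3/4: g(3/4) = -89/64.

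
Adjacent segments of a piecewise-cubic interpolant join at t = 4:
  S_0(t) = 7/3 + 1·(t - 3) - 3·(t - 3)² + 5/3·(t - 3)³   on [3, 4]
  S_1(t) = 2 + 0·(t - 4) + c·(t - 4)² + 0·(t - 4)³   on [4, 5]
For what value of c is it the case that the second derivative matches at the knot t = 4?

S_0''(t) = -6 + 10·(t - 3), so S_0''(4) = 4. On the right, S_1''(4) = 2c, so c = 2.

2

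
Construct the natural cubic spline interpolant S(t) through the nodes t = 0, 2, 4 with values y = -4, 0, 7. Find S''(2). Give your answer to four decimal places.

1.1250

With M_i denoting the second derivative at x_i, h_i = 2, 2, and Δ_i = (y_(i+1) − y_i)/h_i = 2, 7/2:
  2·M_0 + 8·M_1 + 2·M_2 = 6(Δ_1 - Δ_0) = 9
Natural end conditions: M_0 = M_2 = 0.
Solving: M_0 = 0, M_1 = 9/8, M_2 = 0.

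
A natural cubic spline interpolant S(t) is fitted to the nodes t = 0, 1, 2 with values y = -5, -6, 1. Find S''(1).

12

Let M_i = S''(x_i). Step sizes h_i = 1, 1; slopes of the chords Δ_i = (y_(i+1) - y_i)/h_i = -1, 7.
  1·M_0 + 4·M_1 + 1·M_2 = 6(Δ_1 - Δ_0) = 48
Natural end conditions: M_0 = M_2 = 0.
Solving: M_0 = 0, M_1 = 12, M_2 = 0.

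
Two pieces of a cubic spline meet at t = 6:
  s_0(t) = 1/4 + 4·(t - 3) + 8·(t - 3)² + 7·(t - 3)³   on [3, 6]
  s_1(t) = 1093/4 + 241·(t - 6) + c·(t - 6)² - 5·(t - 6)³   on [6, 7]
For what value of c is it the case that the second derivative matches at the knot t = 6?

s_0''(t) = 16 + 42·(t - 3), so s_0''(6) = 142. On the right, s_1''(6) = 2c, so c = 71.

71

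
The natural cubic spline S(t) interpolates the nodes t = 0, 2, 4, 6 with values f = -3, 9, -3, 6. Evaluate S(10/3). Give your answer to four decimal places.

0.6444

Write M_i for S''(x_i). With h_i = 2, 2, 2 and divided differences Δ_i = 6, -6, 9/2, the continuity of S' gives the tridiagonal system
  2·M_0 + 8·M_1 + 2·M_2 = 6(Δ_1 - Δ_0) = -72
  2·M_1 + 8·M_2 + 2·M_3 = 6(Δ_2 - Δ_1) = 63
Natural end conditions: M_0 = M_3 = 0.
Forward elimination and back-substitution give M_0 = 0, M_1 = -117/10, M_2 = 54/5, M_3 = 0.
On [2, 4], S(t) = 9 - 9/5·(t - 2) - 117/20·(t - 2)² + 15/8·(t - 2)³.
With (t - 2) = 4/3: S(10/3) = 29/45.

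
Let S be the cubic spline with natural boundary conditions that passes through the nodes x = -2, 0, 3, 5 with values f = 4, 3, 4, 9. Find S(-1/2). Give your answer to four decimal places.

3.2236

Write m_i for S''(x_i). With h_i = 2, 3, 2 and divided differences Δ_i = -1/2, 1/3, 5/2, the continuity of S' gives the tridiagonal system
  2·m_0 + 10·m_1 + 3·m_2 = 6(Δ_1 - Δ_0) = 5
  3·m_1 + 10·m_2 + 2·m_3 = 6(Δ_2 - Δ_1) = 13
Natural end conditions: m_0 = m_3 = 0.
Solving: m_0 = 0, m_1 = 11/91, m_2 = 115/91, m_3 = 0.
On [-2, 0], S(x) = 4 - 295/546·(x + 2) + 0·(x + 2)² + 11/1092·(x + 2)³.
With (x + 2) = 3/2: S(-1/2) = 1341/416.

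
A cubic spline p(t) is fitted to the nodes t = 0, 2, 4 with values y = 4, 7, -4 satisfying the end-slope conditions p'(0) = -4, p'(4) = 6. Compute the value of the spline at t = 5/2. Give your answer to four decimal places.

3.7344

With M_i denoting the second derivative at x_i, h_i = 2, 2, and Δ_i = (y_(i+1) − y_i)/h_i = 3/2, -11/2:
  2·M_0 + 8·M_1 + 2·M_2 = 6(Δ_1 - Δ_0) = -42
Clamped end conditions give two more equations: 2h_0·M_0 + h_0·M_1 = 6(Δ_0 - p'(0)) = 33 and h_1·M_1 + 2h_1·M_2 = 6(p'(4) - Δ_1) = 69.
Solving the tridiagonal system: M_0 = 16, M_1 = -31/2, M_2 = 25.
On [2, 4], p(t) = 7 - 7/2·(t - 2) - 31/4·(t - 2)² + 27/8·(t - 2)³.
With (t - 2) = 1/2: p(5/2) = 239/64.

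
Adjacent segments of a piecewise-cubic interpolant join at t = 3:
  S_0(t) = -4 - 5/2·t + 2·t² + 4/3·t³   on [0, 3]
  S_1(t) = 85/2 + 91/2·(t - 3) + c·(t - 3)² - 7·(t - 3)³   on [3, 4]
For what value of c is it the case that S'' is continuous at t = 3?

S_0''(t) = 4 + 8·t, so S_0''(3) = 28. On the right, S_1''(3) = 2c, so c = 14.

14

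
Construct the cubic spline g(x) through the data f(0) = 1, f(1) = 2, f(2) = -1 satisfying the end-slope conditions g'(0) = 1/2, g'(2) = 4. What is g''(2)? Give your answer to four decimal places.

28.7500

Let M_i = g''(x_i). Step sizes h_i = 1, 1; slopes of the chords Δ_i = (y_(i+1) - y_i)/h_i = 1, -3.
  1·M_0 + 4·M_1 + 1·M_2 = 6(Δ_1 - Δ_0) = -24
Clamped end conditions give two more equations: 2h_0·M_0 + h_0·M_1 = 6(Δ_0 - g'(0)) = 3 and h_1·M_1 + 2h_1·M_2 = 6(g'(2) - Δ_1) = 42.
Hence M_0 = 37/4, M_1 = -31/2, M_2 = 115/4.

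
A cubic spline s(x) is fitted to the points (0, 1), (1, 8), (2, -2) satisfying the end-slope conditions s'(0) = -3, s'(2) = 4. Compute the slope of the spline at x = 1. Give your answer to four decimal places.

Let σ_i = s''(x_i). Step sizes h_i = 1, 1; slopes of the chords Δ_i = (y_(i+1) - y_i)/h_i = 7, -10.
  1·σ_0 + 4·σ_1 + 1·σ_2 = 6(Δ_1 - Δ_0) = -102
Clamped end conditions give two more equations: 2h_0·σ_0 + h_0·σ_1 = 6(Δ_0 - s'(0)) = 60 and h_1·σ_1 + 2h_1·σ_2 = 6(s'(2) - Δ_1) = 84.
Solving the tridiagonal system: σ_0 = 59, σ_1 = -58, σ_2 = 71.
On [1, 2], s'(x) = b_1 + 2c_1·(x - 1) + 3d_1·(x - 1)² with b_1 = Δ_1 - h_1(2σ_1 + σ_2)/6 = -5/2, c_1 = σ_1/2 = -29, d_1 = (σ_2 - σ_1)/(6h_1) = 43/2. So s'(1) = -5/2.

-2.5000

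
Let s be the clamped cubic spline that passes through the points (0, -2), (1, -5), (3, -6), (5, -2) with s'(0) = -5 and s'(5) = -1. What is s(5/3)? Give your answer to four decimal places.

-6.0934

Let m_i = s''(x_i). Step sizes h_i = 1, 2, 2; slopes of the chords Δ_i = (y_(i+1) - y_i)/h_i = -3, -1/2, 2.
  1·m_0 + 6·m_1 + 2·m_2 = 6(Δ_1 - Δ_0) = 15
  2·m_1 + 8·m_2 + 2·m_3 = 6(Δ_2 - Δ_1) = 15
Clamped end conditions give two more equations: 2h_0·m_0 + h_0·m_1 = 6(Δ_0 - s'(0)) = 12 and h_2·m_2 + 2h_2·m_3 = 6(s'(5) - Δ_2) = -18.
Solving the tridiagonal system: m_0 = 133/23, m_1 = 10/23, m_2 = 76/23, m_3 = -283/46.
On [1, 3], s(x) = -5 - 87/46·(x - 1) + 5/23·(x - 1)² + 11/46·(x - 1)³.
With (x - 1) = 2/3: s(5/3) = -3784/621.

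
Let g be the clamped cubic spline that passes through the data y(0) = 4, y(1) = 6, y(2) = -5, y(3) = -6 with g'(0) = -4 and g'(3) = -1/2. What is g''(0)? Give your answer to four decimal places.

35.5333

With M_i denoting the second derivative at x_i, h_i = 1, 1, 1, and Δ_i = (y_(i+1) − y_i)/h_i = 2, -11, -1:
  1·M_0 + 4·M_1 + 1·M_2 = 6(Δ_1 - Δ_0) = -78
  1·M_1 + 4·M_2 + 1·M_3 = 6(Δ_2 - Δ_1) = 60
Clamped end conditions give two more equations: 2h_0·M_0 + h_0·M_1 = 6(Δ_0 - g'(0)) = 36 and h_2·M_2 + 2h_2·M_3 = 6(g'(3) - Δ_2) = 3.
Forward elimination and back-substitution give M_0 = 533/15, M_1 = -526/15, M_2 = 401/15, M_3 = -178/15.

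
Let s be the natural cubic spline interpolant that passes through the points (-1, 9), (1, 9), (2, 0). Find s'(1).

Write m_i for s''(x_i). With h_i = 2, 1 and divided differences Δ_i = 0, -9, the continuity of s' gives the tridiagonal system
  2·m_0 + 6·m_1 + 1·m_2 = 6(Δ_1 - Δ_0) = -54
Natural end conditions: m_0 = m_2 = 0.
Forward elimination and back-substitution give m_0 = 0, m_1 = -9, m_2 = 0.
On [1, 2], s'(t) = b_1 + 2c_1·(t - 1) + 3d_1·(t - 1)² with b_1 = Δ_1 - h_1(2m_1 + m_2)/6 = -6, c_1 = m_1/2 = -9/2, d_1 = (m_2 - m_1)/(6h_1) = 3/2. So s'(1) = -6.

-6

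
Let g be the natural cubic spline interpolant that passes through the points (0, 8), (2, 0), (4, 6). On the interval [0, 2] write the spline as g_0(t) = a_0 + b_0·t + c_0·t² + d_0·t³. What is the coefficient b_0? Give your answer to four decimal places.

Put M_i = g'' at the i-th knot. Here h = (2, 2) and Δ = (-4, 3), so the interior equations h_(i-1)·M_(i-1) + 2(h_(i-1)+h_i)·M_i + h_i·M_(i+1) = 6(Δ_i − Δ_(i-1)) read
  2·M_0 + 8·M_1 + 2·M_2 = 6(Δ_1 - Δ_0) = 42
Natural end conditions: M_0 = M_2 = 0.
Hence M_0 = 0, M_1 = 21/4, M_2 = 0.
On [0, 2], with g_0(t) = a_0 + b_0·t + c_0·t² + d_0·t³: c_0 = M_0/2 = 0, d_0 = (M_1 - M_0)/(6h_0) = 7/16, b_0 = Δ_0 - h_0(2M_0 + M_1)/6 = -23/4.

-5.7500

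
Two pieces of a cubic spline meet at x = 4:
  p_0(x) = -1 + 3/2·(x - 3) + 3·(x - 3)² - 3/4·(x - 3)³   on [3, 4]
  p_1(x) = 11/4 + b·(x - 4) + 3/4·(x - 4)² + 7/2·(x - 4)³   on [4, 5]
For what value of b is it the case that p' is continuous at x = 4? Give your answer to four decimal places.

p_0'(x) = 3/2 + 6·(x - 3) - 9/4·(x - 3)², so p_0'(4) = 21/4. On the right, p_1'(4) = b, so b = 21/4.

5.2500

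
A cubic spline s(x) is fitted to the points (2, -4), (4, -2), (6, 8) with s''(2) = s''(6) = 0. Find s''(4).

Write M_i for s''(x_i). With h_i = 2, 2 and divided differences Δ_i = 1, 5, the continuity of s' gives the tridiagonal system
  2·M_0 + 8·M_1 + 2·M_2 = 6(Δ_1 - Δ_0) = 24
Natural end conditions: M_0 = M_2 = 0.
Hence M_0 = 0, M_1 = 3, M_2 = 0.

3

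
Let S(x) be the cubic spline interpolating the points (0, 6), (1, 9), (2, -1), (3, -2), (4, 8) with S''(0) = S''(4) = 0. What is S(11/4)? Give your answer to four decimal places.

Let M_i = S''(x_i). Step sizes h_i = 1, 1, 1, 1; slopes of the chords Δ_i = (y_(i+1) - y_i)/h_i = 3, -10, -1, 10.
  1·M_0 + 4·M_1 + 1·M_2 = 6(Δ_1 - Δ_0) = -78
  1·M_1 + 4·M_2 + 1·M_3 = 6(Δ_2 - Δ_1) = 54
  1·M_2 + 4·M_3 + 1·M_4 = 6(Δ_3 - Δ_2) = 66
Natural end conditions: M_0 = M_4 = 0.
Hence M_0 = 0, M_1 = -165/7, M_2 = 114/7, M_3 = 87/7, M_4 = 0.
On [2, 3], S(x) = -1 - 17/2·(x - 2) + 57/7·(x - 2)² - 9/14·(x - 2)³.
With (x - 2) = 3/4: S(11/4) = -2747/896.

-3.0658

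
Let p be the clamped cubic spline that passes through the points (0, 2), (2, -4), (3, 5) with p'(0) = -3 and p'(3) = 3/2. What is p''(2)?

With M_i denoting the second derivative at x_i, h_i = 2, 1, and Δ_i = (y_(i+1) − y_i)/h_i = -3, 9:
  2·M_0 + 6·M_1 + 1·M_2 = 6(Δ_1 - Δ_0) = 72
Clamped end conditions give two more equations: 2h_0·M_0 + h_0·M_1 = 6(Δ_0 - p'(0)) = 0 and h_1·M_1 + 2h_1·M_2 = 6(p'(3) - Δ_1) = -45.
Solving the tridiagonal system: M_0 = -21/2, M_1 = 21, M_2 = -33.

21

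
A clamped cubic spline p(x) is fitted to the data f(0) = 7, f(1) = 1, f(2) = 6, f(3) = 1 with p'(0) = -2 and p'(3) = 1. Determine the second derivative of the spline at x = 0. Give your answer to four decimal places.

-27.6000

Put σ_i = p'' at the i-th knot. Here h = (1, 1, 1) and Δ = (-6, 5, -5), so the interior equations h_(i-1)·σ_(i-1) + 2(h_(i-1)+h_i)·σ_i + h_i·σ_(i+1) = 6(Δ_i − Δ_(i-1)) read
  1·σ_0 + 4·σ_1 + 1·σ_2 = 6(Δ_1 - Δ_0) = 66
  1·σ_1 + 4·σ_2 + 1·σ_3 = 6(Δ_2 - Δ_1) = -60
Clamped end conditions give two more equations: 2h_0·σ_0 + h_0·σ_1 = 6(Δ_0 - p'(0)) = -24 and h_2·σ_2 + 2h_2·σ_3 = 6(p'(3) - Δ_2) = 36.
Solving the tridiagonal system: σ_0 = -138/5, σ_1 = 156/5, σ_2 = -156/5, σ_3 = 168/5.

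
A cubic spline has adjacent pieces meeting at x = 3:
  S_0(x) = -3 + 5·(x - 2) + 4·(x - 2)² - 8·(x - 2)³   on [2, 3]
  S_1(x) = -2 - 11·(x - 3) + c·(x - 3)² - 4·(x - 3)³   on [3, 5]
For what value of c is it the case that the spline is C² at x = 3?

-20

S_0''(x) = 8 - 48·(x - 2), so S_0''(3) = -40. On the right, S_1''(3) = 2c, so c = -20.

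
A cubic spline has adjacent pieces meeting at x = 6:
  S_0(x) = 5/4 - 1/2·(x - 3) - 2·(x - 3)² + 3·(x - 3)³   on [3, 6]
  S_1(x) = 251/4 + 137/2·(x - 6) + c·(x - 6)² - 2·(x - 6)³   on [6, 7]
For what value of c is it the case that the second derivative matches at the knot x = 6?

25

S_0''(x) = -4 + 18·(x - 3), so S_0''(6) = 50. On the right, S_1''(6) = 2c, so c = 25.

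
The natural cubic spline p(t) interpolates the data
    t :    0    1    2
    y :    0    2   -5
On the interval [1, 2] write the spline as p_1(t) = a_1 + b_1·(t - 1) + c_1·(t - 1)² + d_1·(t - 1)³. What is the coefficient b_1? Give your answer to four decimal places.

-2.5000

Put σ_i = p'' at the i-th knot. Here h = (1, 1) and Δ = (2, -7), so the interior equations h_(i-1)·σ_(i-1) + 2(h_(i-1)+h_i)·σ_i + h_i·σ_(i+1) = 6(Δ_i − Δ_(i-1)) read
  1·σ_0 + 4·σ_1 + 1·σ_2 = 6(Δ_1 - Δ_0) = -54
Natural end conditions: σ_0 = σ_2 = 0.
Solving the tridiagonal system: σ_0 = 0, σ_1 = -27/2, σ_2 = 0.
On [1, 2], with p_1(t) = a_1 + b_1·(t - 1) + c_1·(t - 1)² + d_1·(t - 1)³: c_1 = σ_1/2 = -27/4, d_1 = (σ_2 - σ_1)/(6h_1) = 9/4, b_1 = Δ_1 - h_1(2σ_1 + σ_2)/6 = -5/2.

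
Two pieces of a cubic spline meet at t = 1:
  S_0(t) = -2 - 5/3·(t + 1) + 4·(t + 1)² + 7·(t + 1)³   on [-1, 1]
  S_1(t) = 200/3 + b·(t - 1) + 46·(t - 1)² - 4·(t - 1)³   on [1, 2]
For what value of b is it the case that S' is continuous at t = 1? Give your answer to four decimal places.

S_0'(t) = -5/3 + 8·(t + 1) + 21·(t + 1)², so S_0'(1) = 295/3. On the right, S_1'(1) = b, so b = 295/3.

98.3333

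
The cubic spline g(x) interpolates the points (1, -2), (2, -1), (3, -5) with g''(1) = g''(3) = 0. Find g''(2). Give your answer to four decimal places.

Write M_i for g''(x_i). With h_i = 1, 1 and divided differences Δ_i = 1, -4, the continuity of g' gives the tridiagonal system
  1·M_0 + 4·M_1 + 1·M_2 = 6(Δ_1 - Δ_0) = -30
Natural end conditions: M_0 = M_2 = 0.
Hence M_0 = 0, M_1 = -15/2, M_2 = 0.

-7.5000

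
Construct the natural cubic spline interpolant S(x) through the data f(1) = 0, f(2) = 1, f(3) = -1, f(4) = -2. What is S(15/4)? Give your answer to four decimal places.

-1.8594

Put σ_i = S'' at the i-th knot. Here h = (1, 1, 1) and Δ = (1, -2, -1), so the interior equations h_(i-1)·σ_(i-1) + 2(h_(i-1)+h_i)·σ_i + h_i·σ_(i+1) = 6(Δ_i − Δ_(i-1)) read
  1·σ_0 + 4·σ_1 + 1·σ_2 = 6(Δ_1 - Δ_0) = -18
  1·σ_1 + 4·σ_2 + 1·σ_3 = 6(Δ_2 - Δ_1) = 6
Natural end conditions: σ_0 = σ_3 = 0.
Solving the tridiagonal system: σ_0 = 0, σ_1 = -26/5, σ_2 = 14/5, σ_3 = 0.
On [3, 4], S(x) = -1 - 29/15·(x - 3) + 7/5·(x - 3)² - 7/15·(x - 3)³.
With (x - 3) = 3/4: S(15/4) = -119/64.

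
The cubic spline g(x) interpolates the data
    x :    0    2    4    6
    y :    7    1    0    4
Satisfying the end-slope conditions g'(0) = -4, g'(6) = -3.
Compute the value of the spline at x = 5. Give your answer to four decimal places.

3.3583

Let m_i = g''(x_i). Step sizes h_i = 2, 2, 2; slopes of the chords Δ_i = (y_(i+1) - y_i)/h_i = -3, -1/2, 2.
  2·m_0 + 8·m_1 + 2·m_2 = 6(Δ_1 - Δ_0) = 15
  2·m_1 + 8·m_2 + 2·m_3 = 6(Δ_2 - Δ_1) = 15
Clamped end conditions give two more equations: 2h_0·m_0 + h_0·m_1 = 6(Δ_0 - g'(0)) = 6 and h_2·m_2 + 2h_2·m_3 = 6(g'(6) - Δ_2) = -30.
Forward elimination and back-substitution give m_0 = 37/30, m_1 = 8/15, m_2 = 62/15, m_3 = -287/30.
On [4, 6], g(x) = 0 + 73/30·(x - 4) + 31/15·(x - 4)² - 137/120·(x - 4)³.
With (x - 4) = 1: g(5) = 403/120.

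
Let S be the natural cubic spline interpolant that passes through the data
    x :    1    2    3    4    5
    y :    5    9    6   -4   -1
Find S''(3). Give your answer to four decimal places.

-14.5714

With σ_i denoting the second derivative at x_i, h_i = 1, 1, 1, 1, and Δ_i = (y_(i+1) − y_i)/h_i = 4, -3, -10, 3:
  1·σ_0 + 4·σ_1 + 1·σ_2 = 6(Δ_1 - Δ_0) = -42
  1·σ_1 + 4·σ_2 + 1·σ_3 = 6(Δ_2 - Δ_1) = -42
  1·σ_2 + 4·σ_3 + 1·σ_4 = 6(Δ_3 - Δ_2) = 78
Natural end conditions: σ_0 = σ_4 = 0.
Forward elimination and back-substitution give σ_0 = 0, σ_1 = -48/7, σ_2 = -102/7, σ_3 = 162/7, σ_4 = 0.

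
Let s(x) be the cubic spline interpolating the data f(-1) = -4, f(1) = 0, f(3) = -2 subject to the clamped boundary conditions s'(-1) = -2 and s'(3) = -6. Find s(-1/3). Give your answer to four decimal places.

-3.9630

Put m_i = s'' at the i-th knot. Here h = (2, 2) and Δ = (2, -1), so the interior equations h_(i-1)·m_(i-1) + 2(h_(i-1)+h_i)·m_i + h_i·m_(i+1) = 6(Δ_i − Δ_(i-1)) read
  2·m_0 + 8·m_1 + 2·m_2 = 6(Δ_1 - Δ_0) = -18
Clamped end conditions give two more equations: 2h_0·m_0 + h_0·m_1 = 6(Δ_0 - s'(-1)) = 24 and h_1·m_1 + 2h_1·m_2 = 6(s'(3) - Δ_1) = -30.
Solving: m_0 = 29/4, m_1 = -5/2, m_2 = -25/4.
On [-1, 1], s(x) = -4 - 2·(x + 1) + 29/8·(x + 1)² - 13/16·(x + 1)³.
With (x + 1) = 2/3: s(-1/3) = -107/27.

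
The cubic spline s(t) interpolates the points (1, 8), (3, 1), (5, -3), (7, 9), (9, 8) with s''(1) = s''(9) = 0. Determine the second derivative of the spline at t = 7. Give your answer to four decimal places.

Write M_i for s''(x_i). With h_i = 2, 2, 2, 2 and divided differences Δ_i = -7/2, -2, 6, -1/2, the continuity of s' gives the tridiagonal system
  2·M_0 + 8·M_1 + 2·M_2 = 6(Δ_1 - Δ_0) = 9
  2·M_1 + 8·M_2 + 2·M_3 = 6(Δ_2 - Δ_1) = 48
  2·M_2 + 8·M_3 + 2·M_4 = 6(Δ_3 - Δ_2) = -39
Natural end conditions: M_0 = M_4 = 0.
Forward elimination and back-substitution give M_0 = 0, M_1 = -6/7, M_2 = 111/14, M_3 = -48/7, M_4 = 0.

-6.8571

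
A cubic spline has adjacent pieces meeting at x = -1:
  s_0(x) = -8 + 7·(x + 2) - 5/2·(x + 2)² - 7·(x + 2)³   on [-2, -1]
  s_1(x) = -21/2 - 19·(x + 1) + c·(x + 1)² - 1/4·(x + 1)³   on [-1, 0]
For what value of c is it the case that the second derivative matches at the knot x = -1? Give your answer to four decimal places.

-23.5000

s_0''(x) = -5 - 42·(x + 2), so s_0''(-1) = -47. On the right, s_1''(-1) = 2c, so c = -47/2.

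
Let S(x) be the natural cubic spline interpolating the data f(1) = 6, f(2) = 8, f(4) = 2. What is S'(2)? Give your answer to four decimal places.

Put M_i = S'' at the i-th knot. Here h = (1, 2) and Δ = (2, -3), so the interior equations h_(i-1)·M_(i-1) + 2(h_(i-1)+h_i)·M_i + h_i·M_(i+1) = 6(Δ_i − Δ_(i-1)) read
  1·M_0 + 6·M_1 + 2·M_2 = 6(Δ_1 - Δ_0) = -30
Natural end conditions: M_0 = M_2 = 0.
Solving the tridiagonal system: M_0 = 0, M_1 = -5, M_2 = 0.
On [2, 4], S'(x) = b_1 + 2c_1·(x - 2) + 3d_1·(x - 2)² with b_1 = Δ_1 - h_1(2M_1 + M_2)/6 = 1/3, c_1 = M_1/2 = -5/2, d_1 = (M_2 - M_1)/(6h_1) = 5/12. So S'(2) = 1/3.

0.3333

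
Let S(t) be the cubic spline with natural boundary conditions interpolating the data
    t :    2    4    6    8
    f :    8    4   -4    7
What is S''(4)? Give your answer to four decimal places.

-3.5000

Put σ_i = S'' at the i-th knot. Here h = (2, 2, 2) and Δ = (-2, -4, 11/2), so the interior equations h_(i-1)·σ_(i-1) + 2(h_(i-1)+h_i)·σ_i + h_i·σ_(i+1) = 6(Δ_i − Δ_(i-1)) read
  2·σ_0 + 8·σ_1 + 2·σ_2 = 6(Δ_1 - Δ_0) = -12
  2·σ_1 + 8·σ_2 + 2·σ_3 = 6(Δ_2 - Δ_1) = 57
Natural end conditions: σ_0 = σ_3 = 0.
Solving the tridiagonal system: σ_0 = 0, σ_1 = -7/2, σ_2 = 8, σ_3 = 0.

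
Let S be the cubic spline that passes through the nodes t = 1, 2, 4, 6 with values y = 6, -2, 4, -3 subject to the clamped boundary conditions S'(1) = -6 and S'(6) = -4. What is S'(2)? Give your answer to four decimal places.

-4.8043

Let M_i = S''(x_i). Step sizes h_i = 1, 2, 2; slopes of the chords Δ_i = (y_(i+1) - y_i)/h_i = -8, 3, -7/2.
  1·M_0 + 6·M_1 + 2·M_2 = 6(Δ_1 - Δ_0) = 66
  2·M_1 + 8·M_2 + 2·M_3 = 6(Δ_2 - Δ_1) = -39
Clamped end conditions give two more equations: 2h_0·M_0 + h_0·M_1 = 6(Δ_0 - S'(1)) = -12 and h_2·M_2 + 2h_2·M_3 = 6(S'(6) - Δ_2) = -3.
Forward elimination and back-substitution give M_0 = -331/23, M_1 = 386/23, M_2 = -467/46, M_3 = 199/46.
On [2, 4], S'(t) = b_1 + 2c_1·(t - 2) + 3d_1·(t - 2)² with b_1 = Δ_1 - h_1(2M_1 + M_2)/6 = -221/46, c_1 = M_1/2 = 193/23, d_1 = (M_2 - M_1)/(6h_1) = -413/184. So S'(2) = -221/46.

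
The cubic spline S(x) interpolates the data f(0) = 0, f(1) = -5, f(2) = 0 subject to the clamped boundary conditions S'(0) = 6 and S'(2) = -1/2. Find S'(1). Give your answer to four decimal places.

-1.3750

Put M_i = S'' at the i-th knot. Here h = (1, 1) and Δ = (-5, 5), so the interior equations h_(i-1)·M_(i-1) + 2(h_(i-1)+h_i)·M_i + h_i·M_(i+1) = 6(Δ_i − Δ_(i-1)) read
  1·M_0 + 4·M_1 + 1·M_2 = 6(Δ_1 - Δ_0) = 60
Clamped end conditions give two more equations: 2h_0·M_0 + h_0·M_1 = 6(Δ_0 - S'(0)) = -66 and h_1·M_1 + 2h_1·M_2 = 6(S'(2) - Δ_1) = -33.
Hence M_0 = -205/4, M_1 = 73/2, M_2 = -139/4.
On [1, 2], S'(x) = b_1 + 2c_1·(x - 1) + 3d_1·(x - 1)² with b_1 = Δ_1 - h_1(2M_1 + M_2)/6 = -11/8, c_1 = M_1/2 = 73/4, d_1 = (M_2 - M_1)/(6h_1) = -95/8. So S'(1) = -11/8.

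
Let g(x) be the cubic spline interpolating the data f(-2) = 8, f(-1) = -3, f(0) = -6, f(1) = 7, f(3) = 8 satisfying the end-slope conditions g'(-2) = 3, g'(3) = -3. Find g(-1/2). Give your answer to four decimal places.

-7.1639

Put m_i = g'' at the i-th knot. Here h = (1, 1, 1, 2) and Δ = (-11, -3, 13, 1/2), so the interior equations h_(i-1)·m_(i-1) + 2(h_(i-1)+h_i)·m_i + h_i·m_(i+1) = 6(Δ_i − Δ_(i-1)) read
  1·m_0 + 4·m_1 + 1·m_2 = 6(Δ_1 - Δ_0) = 48
  1·m_1 + 4·m_2 + 1·m_3 = 6(Δ_2 - Δ_1) = 96
  1·m_2 + 6·m_3 + 2·m_4 = 6(Δ_3 - Δ_2) = -75
Clamped end conditions give two more equations: 2h_0·m_0 + h_0·m_1 = 6(Δ_0 - g'(-2)) = -84 and h_3·m_3 + 2h_3·m_4 = 6(g'(3) - Δ_3) = -21.
Forward elimination and back-substitution give m_0 = -4221/82, m_1 = 777/41, m_2 = 1941/82, m_3 = -723/41, m_4 = 585/164.
On [-1, 0], g(x) = -3 - 2175/164·(x + 1) + 777/82·(x + 1)² + 129/164·(x + 1)³.
With (x + 1) = 1/2: g(-1/2) = -9399/1312.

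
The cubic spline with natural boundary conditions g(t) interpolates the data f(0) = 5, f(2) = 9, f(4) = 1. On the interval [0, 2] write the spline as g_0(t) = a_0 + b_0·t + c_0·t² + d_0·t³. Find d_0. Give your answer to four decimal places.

Let M_i = g''(x_i). Step sizes h_i = 2, 2; slopes of the chords Δ_i = (y_(i+1) - y_i)/h_i = 2, -4.
  2·M_0 + 8·M_1 + 2·M_2 = 6(Δ_1 - Δ_0) = -36
Natural end conditions: M_0 = M_2 = 0.
Hence M_0 = 0, M_1 = -9/2, M_2 = 0.
On [0, 2], with g_0(t) = a_0 + b_0·t + c_0·t² + d_0·t³: c_0 = M_0/2 = 0, d_0 = (M_1 - M_0)/(6h_0) = -3/8, b_0 = Δ_0 - h_0(2M_0 + M_1)/6 = 7/2.

-0.3750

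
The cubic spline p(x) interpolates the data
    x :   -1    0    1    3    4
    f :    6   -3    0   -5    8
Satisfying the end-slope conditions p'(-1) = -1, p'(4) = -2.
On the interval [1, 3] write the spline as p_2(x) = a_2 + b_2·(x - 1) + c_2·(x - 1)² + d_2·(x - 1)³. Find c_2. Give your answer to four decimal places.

-11.0898

With M_i denoting the second derivative at x_i, h_i = 1, 1, 2, 1, and Δ_i = (y_(i+1) − y_i)/h_i = -9, 3, -5/2, 13:
  1·M_0 + 4·M_1 + 1·M_2 = 6(Δ_1 - Δ_0) = 72
  1·M_1 + 6·M_2 + 2·M_3 = 6(Δ_2 - Δ_1) = -33
  2·M_2 + 6·M_3 + 1·M_4 = 6(Δ_3 - Δ_2) = 93
Clamped end conditions give two more equations: 2h_0·M_0 + h_0·M_1 = 6(Δ_0 - p'(-1)) = -48 and h_3·M_3 + 2h_3·M_4 = 6(p'(4) - Δ_3) = -90.
Solving: M_0 = -5233/128, M_1 = 2161/64, M_2 = -2839/128, M_3 = 1061/32, M_4 = -3941/64.
On [1, 3], with p_2(x) = a_2 + b_2·(x - 1) + c_2·(x - 1)² + d_2·(x - 1)³: c_2 = M_2/2 = -2839/256, d_2 = (M_3 - M_2)/(6h_2) = 2361/512, b_2 = Δ_2 - h_2(2M_2 + M_3)/6 = 79/64.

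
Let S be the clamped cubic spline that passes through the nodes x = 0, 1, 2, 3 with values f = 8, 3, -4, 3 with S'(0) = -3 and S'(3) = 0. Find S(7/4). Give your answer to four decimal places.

Let m_i = S''(x_i). Step sizes h_i = 1, 1, 1; slopes of the chords Δ_i = (y_(i+1) - y_i)/h_i = -5, -7, 7.
  1·m_0 + 4·m_1 + 1·m_2 = 6(Δ_1 - Δ_0) = -12
  1·m_1 + 4·m_2 + 1·m_3 = 6(Δ_2 - Δ_1) = 84
Clamped end conditions give two more equations: 2h_0·m_0 + h_0·m_1 = 6(Δ_0 - S'(0)) = -12 and h_2·m_2 + 2h_2·m_3 = 6(S'(3) - Δ_2) = -42.
Solving: m_0 = -2/5, m_1 = -56/5, m_2 = 166/5, m_3 = -188/5.
On [1, 2], S(x) = 3 - 44/5·(x - 1) - 28/5·(x - 1)² + 37/5·(x - 1)³.
With (x - 1) = 3/4: S(7/4) = -1161/320.

-3.6281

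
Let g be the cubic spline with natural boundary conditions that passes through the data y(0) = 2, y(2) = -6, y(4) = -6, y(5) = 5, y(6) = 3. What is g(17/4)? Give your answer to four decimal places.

With m_i denoting the second derivative at x_i, h_i = 2, 2, 1, 1, and Δ_i = (y_(i+1) − y_i)/h_i = -4, 0, 11, -2:
  2·m_0 + 8·m_1 + 2·m_2 = 6(Δ_1 - Δ_0) = 24
  2·m_1 + 6·m_2 + 1·m_3 = 6(Δ_2 - Δ_1) = 66
  1·m_2 + 4·m_3 + 1·m_4 = 6(Δ_3 - Δ_2) = -78
Natural end conditions: m_0 = m_4 = 0.
Forward elimination and back-substitution give m_0 = 0, m_1 = -11/14, m_2 = 106/7, m_3 = -163/7, m_4 = 0.
On [4, 5], g(t) = -6 + 59/6·(t - 4) + 53/7·(t - 4)² - 269/42·(t - 4)³.
With (t - 4) = 1/4: g(17/4) = -2839/896.

-3.1685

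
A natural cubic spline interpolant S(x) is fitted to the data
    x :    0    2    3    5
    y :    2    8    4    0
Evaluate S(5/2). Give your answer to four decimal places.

Let σ_i = S''(x_i). Step sizes h_i = 2, 1, 2; slopes of the chords Δ_i = (y_(i+1) - y_i)/h_i = 3, -4, -2.
  2·σ_0 + 6·σ_1 + 1·σ_2 = 6(Δ_1 - Δ_0) = -42
  1·σ_1 + 6·σ_2 + 2·σ_3 = 6(Δ_2 - Δ_1) = 12
Natural end conditions: σ_0 = σ_3 = 0.
Solving: σ_0 = 0, σ_1 = -264/35, σ_2 = 114/35, σ_3 = 0.
On [2, 3], S(x) = 8 - 71/35·(x - 2) - 132/35·(x - 2)² + 9/5·(x - 2)³.
With (x - 2) = 1/2: S(5/2) = 351/56.

6.2679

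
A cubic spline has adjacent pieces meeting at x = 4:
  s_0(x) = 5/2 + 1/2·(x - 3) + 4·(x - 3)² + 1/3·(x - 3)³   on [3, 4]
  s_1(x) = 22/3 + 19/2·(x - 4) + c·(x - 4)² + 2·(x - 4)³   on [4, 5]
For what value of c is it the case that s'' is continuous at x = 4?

s_0''(x) = 8 + 2·(x - 3), so s_0''(4) = 10. On the right, s_1''(4) = 2c, so c = 5.

5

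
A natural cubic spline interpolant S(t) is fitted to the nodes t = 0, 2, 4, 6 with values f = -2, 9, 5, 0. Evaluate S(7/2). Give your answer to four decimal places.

Put m_i = S'' at the i-th knot. Here h = (2, 2, 2) and Δ = (11/2, -2, -5/2), so the interior equations h_(i-1)·m_(i-1) + 2(h_(i-1)+h_i)·m_i + h_i·m_(i+1) = 6(Δ_i − Δ_(i-1)) read
  2·m_0 + 8·m_1 + 2·m_2 = 6(Δ_1 - Δ_0) = -45
  2·m_1 + 8·m_2 + 2·m_3 = 6(Δ_2 - Δ_1) = -3
Natural end conditions: m_0 = m_3 = 0.
Hence m_0 = 0, m_1 = -59/10, m_2 = 11/10, m_3 = 0.
On [2, 4], S(t) = 9 + 47/30·(t - 2) - 59/20·(t - 2)² + 7/12·(t - 2)³.
With (t - 2) = 3/2: S(7/2) = 1069/160.

6.6813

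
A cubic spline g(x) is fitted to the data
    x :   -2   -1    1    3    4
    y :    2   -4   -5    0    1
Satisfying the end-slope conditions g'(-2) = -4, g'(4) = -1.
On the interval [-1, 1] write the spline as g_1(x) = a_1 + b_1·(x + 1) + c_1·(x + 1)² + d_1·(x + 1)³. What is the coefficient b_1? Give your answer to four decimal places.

Put σ_i = g'' at the i-th knot. Here h = (1, 2, 2, 1) and Δ = (-6, -1/2, 5/2, 1), so the interior equations h_(i-1)·σ_(i-1) + 2(h_(i-1)+h_i)·σ_i + h_i·σ_(i+1) = 6(Δ_i − Δ_(i-1)) read
  1·σ_0 + 6·σ_1 + 2·σ_2 = 6(Δ_1 - Δ_0) = 33
  2·σ_1 + 8·σ_2 + 2·σ_3 = 6(Δ_2 - Δ_1) = 18
  2·σ_2 + 6·σ_3 + 1·σ_4 = 6(Δ_3 - Δ_2) = -9
Clamped end conditions give two more equations: 2h_0·σ_0 + h_0·σ_1 = 6(Δ_0 - g'(-2)) = -12 and h_3·σ_3 + 2h_3·σ_4 = 6(g'(4) - Δ_3) = -12.
Solving: σ_0 = -207/22, σ_1 = 75/11, σ_2 = 3/4, σ_3 = -9/11, σ_4 = -123/22.
On [-1, 1], with g_1(x) = a_1 + b_1·(x + 1) + c_1·(x + 1)² + d_1·(x + 1)³: c_1 = σ_1/2 = 75/22, d_1 = (σ_2 - σ_1)/(6h_1) = -89/176, b_1 = Δ_1 - h_1(2σ_1 + σ_2)/6 = -233/44.

-5.2955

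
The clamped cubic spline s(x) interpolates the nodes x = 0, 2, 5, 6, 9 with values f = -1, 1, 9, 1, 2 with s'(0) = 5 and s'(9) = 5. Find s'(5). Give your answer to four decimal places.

With M_i denoting the second derivative at x_i, h_i = 2, 3, 1, 3, and Δ_i = (y_(i+1) − y_i)/h_i = 1, 8/3, -8, 1/3:
  2·M_0 + 10·M_1 + 3·M_2 = 6(Δ_1 - Δ_0) = 10
  3·M_1 + 8·M_2 + 1·M_3 = 6(Δ_2 - Δ_1) = -64
  1·M_2 + 8·M_3 + 3·M_4 = 6(Δ_3 - Δ_2) = 50
Clamped end conditions give two more equations: 2h_0·M_0 + h_0·M_1 = 6(Δ_0 - s'(0)) = -24 and h_3·M_3 + 2h_3·M_4 = 6(s'(9) - Δ_3) = 28.
Solving: M_0 = -2428/267, M_1 = 1652/267, M_2 = -2998/267, M_3 = 1940/267, M_4 = 92/89.
On [5, 6], s'(x) = b_2 + 2c_2·(x - 5) + 3d_2·(x - 5)² with b_2 = Δ_2 - h_2(2M_2 + M_3)/6 = -1460/267, c_2 = M_2/2 = -1499/267, d_2 = (M_3 - M_2)/(6h_2) = 823/267. So s'(5) = -1460/267.

-5.4682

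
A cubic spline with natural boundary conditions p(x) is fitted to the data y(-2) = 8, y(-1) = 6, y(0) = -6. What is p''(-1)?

-15

With M_i denoting the second derivative at x_i, h_i = 1, 1, and Δ_i = (y_(i+1) − y_i)/h_i = -2, -12:
  1·M_0 + 4·M_1 + 1·M_2 = 6(Δ_1 - Δ_0) = -60
Natural end conditions: M_0 = M_2 = 0.
Forward elimination and back-substitution give M_0 = 0, M_1 = -15, M_2 = 0.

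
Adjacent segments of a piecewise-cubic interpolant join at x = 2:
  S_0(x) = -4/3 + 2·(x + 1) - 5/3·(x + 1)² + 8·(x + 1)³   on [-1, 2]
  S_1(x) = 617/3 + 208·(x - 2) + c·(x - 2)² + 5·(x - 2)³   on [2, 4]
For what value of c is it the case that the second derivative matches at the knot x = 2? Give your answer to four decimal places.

S_0''(x) = -10/3 + 48·(x + 1), so S_0''(2) = 422/3. On the right, S_1''(2) = 2c, so c = 211/3.

70.3333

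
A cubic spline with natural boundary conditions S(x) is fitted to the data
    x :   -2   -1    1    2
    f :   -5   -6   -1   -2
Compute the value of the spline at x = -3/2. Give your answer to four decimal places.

Write M_i for S''(x_i). With h_i = 1, 2, 1 and divided differences Δ_i = -1, 5/2, -1, the continuity of S' gives the tridiagonal system
  1·M_0 + 6·M_1 + 2·M_2 = 6(Δ_1 - Δ_0) = 21
  2·M_1 + 6·M_2 + 1·M_3 = 6(Δ_2 - Δ_1) = -21
Natural end conditions: M_0 = M_3 = 0.
Forward elimination and back-substitution give M_0 = 0, M_1 = 21/4, M_2 = -21/4, M_3 = 0.
On [-2, -1], S(x) = -5 - 15/8·(x + 2) + 0·(x + 2)² + 7/8·(x + 2)³.
With (x + 2) = 1/2: S(-3/2) = -373/64.

-5.8281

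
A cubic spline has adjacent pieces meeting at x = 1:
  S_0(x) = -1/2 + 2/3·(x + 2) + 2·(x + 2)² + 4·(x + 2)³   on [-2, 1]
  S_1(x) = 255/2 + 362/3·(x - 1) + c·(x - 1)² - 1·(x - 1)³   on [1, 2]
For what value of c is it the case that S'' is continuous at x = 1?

S_0''(x) = 4 + 24·(x + 2), so S_0''(1) = 76. On the right, S_1''(1) = 2c, so c = 38.

38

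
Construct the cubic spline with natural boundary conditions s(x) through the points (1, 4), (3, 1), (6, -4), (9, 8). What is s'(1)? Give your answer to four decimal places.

-1.1577

With m_i denoting the second derivative at x_i, h_i = 2, 3, 3, and Δ_i = (y_(i+1) − y_i)/h_i = -3/2, -5/3, 4:
  2·m_0 + 10·m_1 + 3·m_2 = 6(Δ_1 - Δ_0) = -1
  3·m_1 + 12·m_2 + 3·m_3 = 6(Δ_2 - Δ_1) = 34
Natural end conditions: m_0 = m_3 = 0.
Solving the tridiagonal system: m_0 = 0, m_1 = -38/37, m_2 = 343/111, m_3 = 0.
On [1, 3], s'(x) = b_0 + 2c_0·(x - 1) + 3d_0·(x - 1)² with b_0 = Δ_0 - h_0(2m_0 + m_1)/6 = -257/222, c_0 = m_0/2 = 0, d_0 = (m_1 - m_0)/(6h_0) = -19/222. So s'(1) = -257/222.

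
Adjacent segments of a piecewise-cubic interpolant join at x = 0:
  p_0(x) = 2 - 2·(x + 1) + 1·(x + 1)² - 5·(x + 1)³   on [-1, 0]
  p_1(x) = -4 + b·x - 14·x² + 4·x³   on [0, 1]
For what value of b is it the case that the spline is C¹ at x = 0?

p_0'(x) = -2 + 2·(x + 1) - 15·(x + 1)², so p_0'(0) = -15. On the right, p_1'(0) = b, so b = -15.

-15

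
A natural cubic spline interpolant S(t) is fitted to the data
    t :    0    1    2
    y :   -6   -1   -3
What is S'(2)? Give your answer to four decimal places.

With σ_i denoting the second derivative at x_i, h_i = 1, 1, and Δ_i = (y_(i+1) − y_i)/h_i = 5, -2:
  1·σ_0 + 4·σ_1 + 1·σ_2 = 6(Δ_1 - Δ_0) = -42
Natural end conditions: σ_0 = σ_2 = 0.
Solving the tridiagonal system: σ_0 = 0, σ_1 = -21/2, σ_2 = 0.
On [1, 2], S'(t) = b_1 + 2c_1·(t - 1) + 3d_1·(t - 1)² with b_1 = Δ_1 - h_1(2σ_1 + σ_2)/6 = 3/2, c_1 = σ_1/2 = -21/4, d_1 = (σ_2 - σ_1)/(6h_1) = 7/4. So S'(2) = -15/4.

-3.7500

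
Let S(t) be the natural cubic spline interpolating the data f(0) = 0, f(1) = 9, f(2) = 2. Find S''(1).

Let M_i = S''(x_i). Step sizes h_i = 1, 1; slopes of the chords Δ_i = (y_(i+1) - y_i)/h_i = 9, -7.
  1·M_0 + 4·M_1 + 1·M_2 = 6(Δ_1 - Δ_0) = -96
Natural end conditions: M_0 = M_2 = 0.
Hence M_0 = 0, M_1 = -24, M_2 = 0.

-24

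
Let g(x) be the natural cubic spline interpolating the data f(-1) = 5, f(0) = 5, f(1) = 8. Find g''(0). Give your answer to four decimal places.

4.5000

Write m_i for g''(x_i). With h_i = 1, 1 and divided differences Δ_i = 0, 3, the continuity of g' gives the tridiagonal system
  1·m_0 + 4·m_1 + 1·m_2 = 6(Δ_1 - Δ_0) = 18
Natural end conditions: m_0 = m_2 = 0.
Hence m_0 = 0, m_1 = 9/2, m_2 = 0.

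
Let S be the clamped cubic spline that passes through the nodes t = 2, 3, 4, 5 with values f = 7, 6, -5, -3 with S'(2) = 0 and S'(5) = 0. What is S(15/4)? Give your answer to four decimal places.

-2.9719

With m_i denoting the second derivative at x_i, h_i = 1, 1, 1, and Δ_i = (y_(i+1) − y_i)/h_i = -1, -11, 2:
  1·m_0 + 4·m_1 + 1·m_2 = 6(Δ_1 - Δ_0) = -60
  1·m_1 + 4·m_2 + 1·m_3 = 6(Δ_2 - Δ_1) = 78
Clamped end conditions give two more equations: 2h_0·m_0 + h_0·m_1 = 6(Δ_0 - S'(2)) = -6 and h_2·m_2 + 2h_2·m_3 = 6(S'(5) - Δ_2) = -12.
Hence m_0 = 48/5, m_1 = -126/5, m_2 = 156/5, m_3 = -108/5.
On [3, 4], S(t) = 6 - 39/5·(t - 3) - 63/5·(t - 3)² + 47/5·(t - 3)³.
With (t - 3) = 3/4: S(15/4) = -951/320.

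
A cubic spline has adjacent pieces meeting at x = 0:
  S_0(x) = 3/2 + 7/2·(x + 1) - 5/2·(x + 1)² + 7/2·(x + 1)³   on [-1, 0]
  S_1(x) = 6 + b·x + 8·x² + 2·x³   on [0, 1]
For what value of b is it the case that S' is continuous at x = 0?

9

S_0'(x) = 7/2 - 5·(x + 1) + 21/2·(x + 1)², so S_0'(0) = 9. On the right, S_1'(0) = b, so b = 9.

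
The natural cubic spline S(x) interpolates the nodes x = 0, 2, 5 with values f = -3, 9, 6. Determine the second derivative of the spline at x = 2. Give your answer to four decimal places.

-4.2000

Let M_i = S''(x_i). Step sizes h_i = 2, 3; slopes of the chords Δ_i = (y_(i+1) - y_i)/h_i = 6, -1.
  2·M_0 + 10·M_1 + 3·M_2 = 6(Δ_1 - Δ_0) = -42
Natural end conditions: M_0 = M_2 = 0.
Solving: M_0 = 0, M_1 = -21/5, M_2 = 0.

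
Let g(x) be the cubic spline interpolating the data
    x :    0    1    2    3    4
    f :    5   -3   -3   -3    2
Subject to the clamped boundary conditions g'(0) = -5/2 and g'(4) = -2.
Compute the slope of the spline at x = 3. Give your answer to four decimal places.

4.1696

Put M_i = g'' at the i-th knot. Here h = (1, 1, 1, 1) and Δ = (-8, 0, 0, 5), so the interior equations h_(i-1)·M_(i-1) + 2(h_(i-1)+h_i)·M_i + h_i·M_(i+1) = 6(Δ_i − Δ_(i-1)) read
  1·M_0 + 4·M_1 + 1·M_2 = 6(Δ_1 - Δ_0) = 48
  1·M_1 + 4·M_2 + 1·M_3 = 6(Δ_2 - Δ_1) = 0
  1·M_2 + 4·M_3 + 1·M_4 = 6(Δ_3 - Δ_2) = 30
Clamped end conditions give two more equations: 2h_0·M_0 + h_0·M_1 = 6(Δ_0 - g'(0)) = -33 and h_3·M_3 + 2h_3·M_4 = 6(g'(4) - Δ_3) = -42.
Solving the tridiagonal system: M_0 = -1517/56, M_1 = 593/28, M_2 = -77/8, M_3 = 485/28, M_4 = -1661/56.
On [3, 4], g'(x) = b_3 + 2c_3·(x - 3) + 3d_3·(x - 3)² with b_3 = Δ_3 - h_3(2M_3 + M_4)/6 = 467/112, c_3 = M_3/2 = 485/56, d_3 = (M_4 - M_3)/(6h_3) = -877/112. So g'(3) = 467/112.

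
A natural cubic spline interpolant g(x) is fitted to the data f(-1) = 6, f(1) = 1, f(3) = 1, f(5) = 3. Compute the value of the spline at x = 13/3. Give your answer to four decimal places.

Write M_i for g''(x_i). With h_i = 2, 2, 2 and divided differences Δ_i = -5/2, 0, 1, the continuity of g' gives the tridiagonal system
  2·M_0 + 8·M_1 + 2·M_2 = 6(Δ_1 - Δ_0) = 15
  2·M_1 + 8·M_2 + 2·M_3 = 6(Δ_2 - Δ_1) = 6
Natural end conditions: M_0 = M_3 = 0.
Hence M_0 = 0, M_1 = 9/5, M_2 = 3/10, M_3 = 0.
On [3, 5], g(x) = 1 + 4/5·(x - 3) + 3/20·(x - 3)² - 1/40·(x - 3)³.
With (x - 3) = 4/3: g(13/3) = 307/135.

2.2741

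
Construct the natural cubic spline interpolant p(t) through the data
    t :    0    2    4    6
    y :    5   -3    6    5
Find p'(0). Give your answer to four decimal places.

-6.6000

Put M_i = p'' at the i-th knot. Here h = (2, 2, 2) and Δ = (-4, 9/2, -1/2), so the interior equations h_(i-1)·M_(i-1) + 2(h_(i-1)+h_i)·M_i + h_i·M_(i+1) = 6(Δ_i − Δ_(i-1)) read
  2·M_0 + 8·M_1 + 2·M_2 = 6(Δ_1 - Δ_0) = 51
  2·M_1 + 8·M_2 + 2·M_3 = 6(Δ_2 - Δ_1) = -30
Natural end conditions: M_0 = M_3 = 0.
Forward elimination and back-substitution give M_0 = 0, M_1 = 39/5, M_2 = -57/10, M_3 = 0.
On [0, 2], p'(t) = b_0 + 2c_0·t + 3d_0·t² with b_0 = Δ_0 - h_0(2M_0 + M_1)/6 = -33/5, c_0 = M_0/2 = 0, d_0 = (M_1 - M_0)/(6h_0) = 13/20. So p'(0) = -33/5.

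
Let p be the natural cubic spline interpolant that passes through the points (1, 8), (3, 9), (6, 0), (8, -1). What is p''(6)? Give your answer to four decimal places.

Write M_i for p''(x_i). With h_i = 2, 3, 2 and divided differences Δ_i = 1/2, -3, -1/2, the continuity of p' gives the tridiagonal system
  2·M_0 + 10·M_1 + 3·M_2 = 6(Δ_1 - Δ_0) = -21
  3·M_1 + 10·M_2 + 2·M_3 = 6(Δ_2 - Δ_1) = 15
Natural end conditions: M_0 = M_3 = 0.
Solving: M_0 = 0, M_1 = -255/91, M_2 = 213/91, M_3 = 0.

2.3407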